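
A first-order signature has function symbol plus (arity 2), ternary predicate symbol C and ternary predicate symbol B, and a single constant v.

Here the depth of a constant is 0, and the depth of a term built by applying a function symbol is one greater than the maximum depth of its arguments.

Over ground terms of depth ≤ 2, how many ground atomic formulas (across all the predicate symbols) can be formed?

250

First count ground terms of depth ≤ 2.
Let N_k = |{terms of depth ≤ k}|. Then N_0 = 1 and N_k = 1 + N_{k-1}^2 for k ≥ 1 (one summand per function symbol, arity giving the exponent).
N_0 = 1
N_1 = 1 + 1^2 = 2
N_2 = 1 + 2^2 = 5
Explicitly: v, plus(v, v), plus(v, plus(v, v)), plus(plus(v, v), v), plus(plus(v, v), plus(v, v)).
So |H| = 5.
Each predicate of arity r yields |H|^r ground atoms (one per choice of an r-tuple from H):
  C: 5^3 = 125;  B: 5^3 = 125
Total ground atoms: 125 + 125 = 250.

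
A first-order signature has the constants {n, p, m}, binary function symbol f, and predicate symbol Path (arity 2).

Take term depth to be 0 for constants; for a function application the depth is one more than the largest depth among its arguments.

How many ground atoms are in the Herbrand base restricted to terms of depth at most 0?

9

First count ground terms of depth ≤ 0.
If N_k denotes the number of depth-≤k ground terms, the 3 constants give N_0 = 3, and each function symbol of arity r contributes N_{k-1}^r new terms at level k: N_k = 3 + N_{k-1}^2.
N_0 = 3
Explicitly: n, p, m.
So |H| = 3.
A ground atom is a predicate applied to a tuple of terms from H, so the count is the sum over predicates of |H|^arity:
  Path: 3^2 = 9
Total ground atoms: 9.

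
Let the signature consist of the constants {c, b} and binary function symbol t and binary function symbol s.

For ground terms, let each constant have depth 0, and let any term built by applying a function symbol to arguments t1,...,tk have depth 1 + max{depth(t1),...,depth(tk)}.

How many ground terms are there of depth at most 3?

81610

Write N_k for the number of ground terms of depth ≤ k. A term of depth ≤ k is either a constant or a function symbol applied to arguments of depth ≤ k−1, so N_k = 2 + N_{k-1}^2 + N_{k-1}^2.
N_0 = 2
N_1 = 2 + 2^2 + 2^2 = 10
N_2 = 2 + 10^2 + 10^2 = 202
N_3 = 2 + 202^2 + 202^2 = 81610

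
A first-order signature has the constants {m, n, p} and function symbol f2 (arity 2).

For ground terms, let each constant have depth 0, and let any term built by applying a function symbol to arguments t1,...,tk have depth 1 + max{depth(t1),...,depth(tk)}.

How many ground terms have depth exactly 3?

21465

Count level by level. With function symbols f2/2, the terms of depth ≤ k are the 3 constants together with each function applied to depth-≤(k−1) tuples, so N_k = 3 + N_{k-1}^2.
N_0 = 3
N_1 = 3 + 3^2 = 12
N_2 = 3 + 12^2 = 147
N_3 = 3 + 147^2 = 21612
Terms of depth exactly 3: N_3 − N_2 = 21612 − 147 = 21465.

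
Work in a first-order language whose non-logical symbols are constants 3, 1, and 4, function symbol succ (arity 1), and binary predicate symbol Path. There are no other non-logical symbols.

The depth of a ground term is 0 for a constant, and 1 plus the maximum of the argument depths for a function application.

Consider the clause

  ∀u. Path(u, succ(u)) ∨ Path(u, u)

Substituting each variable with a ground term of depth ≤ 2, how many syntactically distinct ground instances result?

Ground terms of depth ≤ 2:
  If N_k denotes the number of depth-≤k ground terms, the 3 constants give N_0 = 3, and each function symbol of arity r contributes N_{k-1}^r new terms at level k: N_k = 3 + N_{k-1}.
  N_0 = 3
  N_1 = 3 + 3 = 6
  N_2 = 3 + 6 = 9
So there are 9 ground terms available for substitution.
The clause has 1 distinct variable (u), which appears in the body. In the free term algebra distinct substitutions yield syntactically distinct ground instances.
Number of ground instances = 9.

9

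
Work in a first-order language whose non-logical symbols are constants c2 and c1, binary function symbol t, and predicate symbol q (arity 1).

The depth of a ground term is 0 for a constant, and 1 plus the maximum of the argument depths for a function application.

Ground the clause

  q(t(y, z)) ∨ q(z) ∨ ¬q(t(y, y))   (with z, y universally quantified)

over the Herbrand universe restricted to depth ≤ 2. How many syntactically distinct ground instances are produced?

1444

Ground terms of depth ≤ 2:
  Write N_k for the number of ground terms of depth ≤ k. A term of depth ≤ k is either a constant or a function symbol applied to arguments of depth ≤ k−1, so N_k = 2 + N_{k-1}^2.
  N_0 = 2
  N_1 = 2 + 2^2 = 6
  N_2 = 2 + 6^2 = 38
So there are 38 ground terms available for substitution.
Each of z, y ranges independently over the available ground terms, and distinct assignments produce distinct instances.
Number of ground instances = 38^2 = 1444.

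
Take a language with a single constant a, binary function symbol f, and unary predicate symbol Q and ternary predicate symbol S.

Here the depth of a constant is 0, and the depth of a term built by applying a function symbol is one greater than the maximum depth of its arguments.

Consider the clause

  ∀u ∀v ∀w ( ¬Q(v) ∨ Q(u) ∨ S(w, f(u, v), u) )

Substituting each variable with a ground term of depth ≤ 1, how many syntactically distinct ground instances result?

8

Ground terms of depth ≤ 1:
  Let N_k count ground terms of depth at most k. Each non-constant term of depth ≤ k is some function symbol applied to depth-≤(k−1) arguments, giving N_k = 1 + N_{k-1}^2.
  N_0 = 1
  N_1 = 1 + 1^2 = 2
So there are 2 ground terms available for substitution.
There are 3 variables to instantiate (u, v, w), each occurring in at least one literal, so different choices give different ground instances.
Number of ground instances = 2^3 = 8.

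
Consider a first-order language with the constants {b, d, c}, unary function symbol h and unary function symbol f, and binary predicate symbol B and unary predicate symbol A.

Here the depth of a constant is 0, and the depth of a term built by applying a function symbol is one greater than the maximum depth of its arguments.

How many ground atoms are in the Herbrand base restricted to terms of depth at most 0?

12

First count ground terms of depth ≤ 0.
Let N_k = |{terms of depth ≤ k}|. Then N_0 = 3 and N_k = 3 + N_{k-1} + N_{k-1} for k ≥ 1 (one summand per function symbol, arity giving the exponent).
N_0 = 3
Explicitly: b, d, c.
So |H| = 3.
Ground atoms are formed by filling each argument slot of a predicate with a term from H, so an r-ary predicate gives |H|^r atoms:
  B: 3^2 = 9;  A: 3
Total ground atoms: 9 + 3 = 12.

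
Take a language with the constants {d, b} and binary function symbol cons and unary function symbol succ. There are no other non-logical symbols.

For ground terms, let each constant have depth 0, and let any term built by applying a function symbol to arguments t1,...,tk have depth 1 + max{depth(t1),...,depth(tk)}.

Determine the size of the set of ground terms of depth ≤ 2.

Count level by level. With function symbols cons/2, succ/1, the terms of depth ≤ k are the 2 constants together with each function applied to depth-≤(k−1) tuples, so N_k = 2 + N_{k-1}^2 + N_{k-1}.
N_0 = 2
N_1 = 2 + 2^2 + 2 = 8
N_2 = 2 + 8^2 + 8 = 74

74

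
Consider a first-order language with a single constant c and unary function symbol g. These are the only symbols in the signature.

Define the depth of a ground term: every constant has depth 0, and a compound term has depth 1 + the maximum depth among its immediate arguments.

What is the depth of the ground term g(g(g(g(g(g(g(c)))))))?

depth(g(c)) = 1 + depth(c) = 1 + 0 = 1
depth(g(g(c))) = 1 + depth(g(c)) = 1 + 1 = 2
depth(g(g(g(c)))) = 1 + depth(g(g(c))) = 1 + 2 = 3
depth(g(g(g(g(c))))) = 1 + depth(g(g(g(c)))) = 1 + 3 = 4
depth(g(g(g(g(g(c)))))) = 1 + depth(g(g(g(g(c))))) = 1 + 4 = 5
depth(g(g(g(g(g(g(c))))))) = 1 + depth(g(g(g(g(g(c)))))) = 1 + 5 = 6
depth(g(g(g(g(g(g(g(c)))))))) = 1 + depth(g(g(g(g(g(g(c))))))) = 1 + 6 = 7

7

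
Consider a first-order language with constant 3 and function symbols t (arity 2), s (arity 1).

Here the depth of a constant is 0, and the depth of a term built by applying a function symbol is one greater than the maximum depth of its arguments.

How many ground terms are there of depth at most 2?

Let N_k = |{terms of depth ≤ k}|. Then N_0 = 1 and N_k = 1 + N_{k-1}^2 + N_{k-1} for k ≥ 1 (one summand per function symbol, arity giving the exponent).
N_0 = 1
N_1 = 1 + 1^2 + 1 = 3
N_2 = 1 + 3^2 + 3 = 13

13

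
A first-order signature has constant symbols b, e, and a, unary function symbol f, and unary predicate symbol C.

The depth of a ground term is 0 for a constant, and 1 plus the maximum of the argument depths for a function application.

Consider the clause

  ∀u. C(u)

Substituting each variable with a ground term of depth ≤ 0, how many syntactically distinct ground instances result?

Ground terms of depth ≤ 0:
  If N_k denotes the number of depth-≤k ground terms, the 3 constants give N_0 = 3, and each function symbol of arity r contributes N_{k-1}^r new terms at level k: N_k = 3 + N_{k-1}.
  N_0 = 3
So there are 3 ground terms available for substitution.
The body mentions the single quantified variable u; since ground terms form a free algebra, no two substitutions collapse to the same formula.
Number of ground instances = 3.

3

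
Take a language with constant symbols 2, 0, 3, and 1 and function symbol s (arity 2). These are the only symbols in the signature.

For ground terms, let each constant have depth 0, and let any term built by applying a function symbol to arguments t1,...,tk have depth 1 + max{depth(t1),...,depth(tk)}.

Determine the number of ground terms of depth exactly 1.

Write N_k for the number of ground terms of depth ≤ k. A term of depth ≤ k is either a constant or a function symbol applied to arguments of depth ≤ k−1, so N_k = 4 + N_{k-1}^2.
N_0 = 4
N_1 = 4 + 4^2 = 20
Terms of depth exactly 1: N_1 − N_0 = 20 − 4 = 16.

16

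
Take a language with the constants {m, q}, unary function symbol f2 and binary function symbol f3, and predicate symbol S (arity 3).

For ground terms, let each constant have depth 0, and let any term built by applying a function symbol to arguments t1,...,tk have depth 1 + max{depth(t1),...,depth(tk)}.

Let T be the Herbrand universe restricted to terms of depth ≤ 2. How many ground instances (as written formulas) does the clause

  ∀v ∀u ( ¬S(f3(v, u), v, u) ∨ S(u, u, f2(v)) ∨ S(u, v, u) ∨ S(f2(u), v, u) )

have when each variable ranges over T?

5476

Ground terms of depth ≤ 2:
  Count level by level. With function symbols f2/1, f3/2, the terms of depth ≤ k are the 2 constants together with each function applied to depth-≤(k−1) tuples, so N_k = 2 + N_{k-1} + N_{k-1}^2.
  N_0 = 2
  N_1 = 2 + 2 + 2^2 = 8
  N_2 = 2 + 8 + 8^2 = 74
So there are 74 ground terms available for substitution.
The body mentions every one of the 2 quantified variables; since ground terms form a free algebra, no two substitutions collapse to the same formula.
Number of ground instances = 74^2 = 5476.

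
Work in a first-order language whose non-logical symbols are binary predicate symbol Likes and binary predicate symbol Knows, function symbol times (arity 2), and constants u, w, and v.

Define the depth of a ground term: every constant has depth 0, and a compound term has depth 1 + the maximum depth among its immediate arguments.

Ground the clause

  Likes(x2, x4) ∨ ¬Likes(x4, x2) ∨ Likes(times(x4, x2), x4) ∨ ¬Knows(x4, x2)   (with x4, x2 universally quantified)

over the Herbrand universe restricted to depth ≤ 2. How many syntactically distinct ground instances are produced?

Ground terms of depth ≤ 2:
  If N_k denotes the number of depth-≤k ground terms, the 3 constants give N_0 = 3, and each function symbol of arity r contributes N_{k-1}^r new terms at level k: N_k = 3 + N_{k-1}^2.
  N_0 = 3
  N_1 = 3 + 3^2 = 12
  N_2 = 3 + 12^2 = 147
So there are 147 ground terms available for substitution.
The body mentions every one of the 2 quantified variables; since ground terms form a free algebra, no two substitutions collapse to the same formula.
Number of ground instances = 147^2 = 21609.

21609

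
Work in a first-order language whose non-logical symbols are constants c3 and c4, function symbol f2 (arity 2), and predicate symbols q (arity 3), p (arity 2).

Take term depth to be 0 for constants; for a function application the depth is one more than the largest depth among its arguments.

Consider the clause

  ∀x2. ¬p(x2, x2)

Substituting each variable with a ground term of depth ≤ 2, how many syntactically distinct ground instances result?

38

Ground terms of depth ≤ 2:
  Write N_k for the number of ground terms of depth ≤ k. A term of depth ≤ k is either a constant or a function symbol applied to arguments of depth ≤ k−1, so N_k = 2 + N_{k-1}^2.
  N_0 = 2
  N_1 = 2 + 2^2 = 6
  N_2 = 2 + 6^2 = 38
So there are 38 ground terms available for substitution.
The body mentions the single quantified variable x2; since ground terms form a free algebra, no two substitutions collapse to the same formula.
Number of ground instances = 38.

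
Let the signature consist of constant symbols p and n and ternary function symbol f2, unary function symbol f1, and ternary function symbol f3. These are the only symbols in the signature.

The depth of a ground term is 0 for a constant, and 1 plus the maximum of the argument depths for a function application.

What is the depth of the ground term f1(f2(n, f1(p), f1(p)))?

3

depth(f1(p)) = 1 + depth(p) = 1 + 0 = 1
depth(f2(n, f1(p), f1(p))) = 1 + max(0, 1, 1) = 2
depth(f1(f2(n, f1(p), f1(p)))) = 1 + depth(f2(n, f1(p), f1(p))) = 1 + 2 = 3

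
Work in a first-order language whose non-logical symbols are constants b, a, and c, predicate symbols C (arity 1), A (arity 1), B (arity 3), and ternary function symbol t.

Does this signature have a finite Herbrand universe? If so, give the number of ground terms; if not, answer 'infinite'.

The signature has at least one function symbol (t, arity 3) and at least one constant (b).
Iterating t gives infinitely many distinct ground terms: b, t(b, b, b), t(t(b, b, b), t(b, b, b), t(b, b, b)), ...
So the Herbrand universe is infinite.

infinite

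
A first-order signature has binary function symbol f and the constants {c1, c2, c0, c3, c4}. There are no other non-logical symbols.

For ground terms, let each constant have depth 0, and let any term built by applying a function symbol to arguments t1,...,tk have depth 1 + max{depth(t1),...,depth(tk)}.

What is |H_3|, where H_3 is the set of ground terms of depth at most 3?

819030

Let N_k = |{terms of depth ≤ k}|. Then N_0 = 5 and N_k = 5 + N_{k-1}^2 for k ≥ 1 (one summand per function symbol, arity giving the exponent).
N_0 = 5
N_1 = 5 + 5^2 = 30
N_2 = 5 + 30^2 = 905
N_3 = 5 + 905^2 = 819030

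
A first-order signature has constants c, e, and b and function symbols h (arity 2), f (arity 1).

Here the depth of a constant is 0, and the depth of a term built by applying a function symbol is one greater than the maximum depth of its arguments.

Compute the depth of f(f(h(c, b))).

3

depth(h(c, b)) = 1 + max(0, 0) = 1
depth(f(h(c, b))) = 1 + depth(h(c, b)) = 1 + 1 = 2
depth(f(f(h(c, b)))) = 1 + depth(f(h(c, b))) = 1 + 2 = 3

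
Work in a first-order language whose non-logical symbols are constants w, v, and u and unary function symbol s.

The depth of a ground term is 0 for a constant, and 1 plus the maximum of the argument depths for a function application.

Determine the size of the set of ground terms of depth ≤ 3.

If N_k denotes the number of depth-≤k ground terms, the 3 constants give N_0 = 3, and each function symbol of arity r contributes N_{k-1}^r new terms at level k: N_k = 3 + N_{k-1}.
N_0 = 3
N_1 = 3 + 3 = 6
N_2 = 3 + 6 = 9
N_3 = 3 + 9 = 12
Explicitly: w, v, u, s(w), s(v), s(u), s(s(w)), s(s(v)), s(s(u)), s(s(s(w))), s(s(s(v))), s(s(s(u))).

12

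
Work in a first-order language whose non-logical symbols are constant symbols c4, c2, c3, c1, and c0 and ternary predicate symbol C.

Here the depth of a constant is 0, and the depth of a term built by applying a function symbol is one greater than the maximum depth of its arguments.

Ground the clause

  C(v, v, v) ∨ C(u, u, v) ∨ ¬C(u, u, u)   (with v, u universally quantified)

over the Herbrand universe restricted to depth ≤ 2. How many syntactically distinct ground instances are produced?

25

Ground terms of depth ≤ 2:
  With no function symbols every ground term is a constant, so there are exactly 5 ground terms at every depth bound.
  N_0 = 5
  N_1 = 5
  N_2 = 5
  Explicitly: c4, c2, c3, c1, c0.
So there are 5 ground terms available for substitution.
The body mentions every one of the 2 quantified variables; since ground terms form a free algebra, no two substitutions collapse to the same formula.
Number of ground instances = 5^2 = 25.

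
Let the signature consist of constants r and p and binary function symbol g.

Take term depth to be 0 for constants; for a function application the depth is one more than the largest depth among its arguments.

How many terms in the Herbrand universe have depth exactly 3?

Count level by level. With function symbols g/2, the terms of depth ≤ k are the 2 constants together with each function applied to depth-≤(k−1) tuples, so N_k = 2 + N_{k-1}^2.
N_0 = 2
N_1 = 2 + 2^2 = 6
N_2 = 2 + 6^2 = 38
N_3 = 2 + 38^2 = 1446
Terms of depth exactly 3: N_3 − N_2 = 1446 − 38 = 1408.

1408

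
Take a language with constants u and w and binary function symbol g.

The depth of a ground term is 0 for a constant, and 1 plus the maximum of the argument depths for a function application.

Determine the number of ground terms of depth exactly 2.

32

Let N_k count ground terms of depth at most k. Each non-constant term of depth ≤ k is some function symbol applied to depth-≤(k−1) arguments, giving N_k = 2 + N_{k-1}^2.
N_0 = 2
N_1 = 2 + 2^2 = 6
N_2 = 2 + 6^2 = 38
Terms of depth exactly 2: N_2 − N_1 = 38 − 6 = 32.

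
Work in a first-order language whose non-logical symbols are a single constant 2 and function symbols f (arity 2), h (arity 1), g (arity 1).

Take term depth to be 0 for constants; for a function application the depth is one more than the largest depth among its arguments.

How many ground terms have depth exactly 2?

Let N_k count ground terms of depth at most k. Each non-constant term of depth ≤ k is some function symbol applied to depth-≤(k−1) arguments, giving N_k = 1 + N_{k-1}^2 + N_{k-1} + N_{k-1}.
N_0 = 1
N_1 = 1 + 1^2 + 1 + 1 = 4
N_2 = 1 + 4^2 + 4 + 4 = 25
Terms of depth exactly 2: N_2 − N_1 = 25 − 4 = 21.

21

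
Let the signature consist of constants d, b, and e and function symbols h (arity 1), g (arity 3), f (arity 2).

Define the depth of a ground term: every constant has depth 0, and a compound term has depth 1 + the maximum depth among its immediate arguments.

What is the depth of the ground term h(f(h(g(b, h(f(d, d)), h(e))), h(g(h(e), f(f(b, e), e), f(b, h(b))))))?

6

depth(f(d, d)) = 1 + max(0, 0) = 1
depth(h(f(d, d))) = 1 + depth(f(d, d)) = 1 + 1 = 2
depth(h(e)) = 1 + depth(e) = 1 + 0 = 1
depth(g(b, h(f(d, d)), h(e))) = 1 + max(0, 2, 1) = 3
depth(h(g(b, h(f(d, d)), h(e)))) = 1 + depth(g(b, h(f(d, d)), h(e))) = 1 + 3 = 4
depth(f(b, e)) = 1 + max(0, 0) = 1
depth(f(f(b, e), e)) = 1 + max(1, 0) = 2
depth(h(b)) = 1 + depth(b) = 1 + 0 = 1
depth(f(b, h(b))) = 1 + max(0, 1) = 2
depth(g(h(e), f(f(b, e), e), f(b, h(b)))) = 1 + max(1, 2, 2) = 3
depth(h(g(h(e), f(f(b, e), e), f(b, h(b))))) = 1 + depth(g(h(e), f(f(b, e), e), f(b, h(b)))) = 1 + 3 = 4
depth(f(h(g(b, h(f(d, d)), h(e))), h(g(h(e), f(f(b, e), e), f(b, h(b)))))) = 1 + max(4, 4) = 5
depth(h(f(h(g(b, h(f(d, d)), h(e))), h(g(h(e), f(f(b, e), e), f(b, h(b))))))) = 1 + depth(f(h(g(b, h(f(d, d)), h(e))), h(g(h(e), f(f(b, e), e), f(b, h(b)))))) = 1 + 5 = 6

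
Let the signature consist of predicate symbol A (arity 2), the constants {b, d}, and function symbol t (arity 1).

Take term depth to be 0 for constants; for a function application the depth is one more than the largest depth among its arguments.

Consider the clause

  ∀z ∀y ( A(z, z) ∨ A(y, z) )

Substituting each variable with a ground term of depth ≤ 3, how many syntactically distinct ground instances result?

Ground terms of depth ≤ 3:
  Write N_k for the number of ground terms of depth ≤ k. A term of depth ≤ k is either a constant or a function symbol applied to arguments of depth ≤ k−1, so N_k = 2 + N_{k-1}.
  N_0 = 2
  N_1 = 2 + 2 = 4
  N_2 = 2 + 4 = 6
  N_3 = 2 + 6 = 8
So there are 8 ground terms available for substitution.
There are 2 variables to instantiate (z, y), each occurring in at least one literal, so different choices give different ground instances.
Number of ground instances = 8^2 = 64.

64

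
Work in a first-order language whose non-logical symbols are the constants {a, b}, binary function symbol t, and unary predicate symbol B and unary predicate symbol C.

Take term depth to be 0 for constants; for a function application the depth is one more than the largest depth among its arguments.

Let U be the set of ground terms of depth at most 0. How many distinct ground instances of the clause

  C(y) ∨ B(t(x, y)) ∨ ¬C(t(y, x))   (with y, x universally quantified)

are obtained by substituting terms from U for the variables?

Ground terms of depth ≤ 0:
  Let N_k count ground terms of depth at most k. Each non-constant term of depth ≤ k is some function symbol applied to depth-≤(k−1) arguments, giving N_k = 2 + N_{k-1}^2.
  N_0 = 2
  Explicitly: a, b.
So there are 2 ground terms available for substitution.
There are 2 variables to instantiate (y, x), each occurring in at least one literal, so different choices give different ground instances.
Number of ground instances = 2^2 = 4.

4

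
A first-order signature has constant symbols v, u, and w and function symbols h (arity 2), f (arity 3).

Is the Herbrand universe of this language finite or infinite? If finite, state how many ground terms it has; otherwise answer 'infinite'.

The signature has at least one function symbol (h, arity 2) and at least one constant (v).
Iterating h gives infinitely many distinct ground terms: v, h(v, v), h(h(v, v), h(v, v)), ...
So the Herbrand universe is infinite.

infinite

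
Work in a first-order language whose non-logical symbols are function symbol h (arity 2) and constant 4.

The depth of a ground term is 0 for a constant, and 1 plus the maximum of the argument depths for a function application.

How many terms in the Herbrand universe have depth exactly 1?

1

Let N_k count ground terms of depth at most k. Each non-constant term of depth ≤ k is some function symbol applied to depth-≤(k−1) arguments, giving N_k = 1 + N_{k-1}^2.
N_0 = 1
N_1 = 1 + 1^2 = 2
Terms of depth exactly 1: N_1 − N_0 = 2 − 1 = 1.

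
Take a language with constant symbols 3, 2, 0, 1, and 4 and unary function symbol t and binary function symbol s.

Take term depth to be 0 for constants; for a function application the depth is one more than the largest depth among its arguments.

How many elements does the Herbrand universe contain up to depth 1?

35

Count level by level. With function symbols t/1, s/2, the terms of depth ≤ k are the 5 constants together with each function applied to depth-≤(k−1) tuples, so N_k = 5 + N_{k-1} + N_{k-1}^2.
N_0 = 5
N_1 = 5 + 5 + 5^2 = 35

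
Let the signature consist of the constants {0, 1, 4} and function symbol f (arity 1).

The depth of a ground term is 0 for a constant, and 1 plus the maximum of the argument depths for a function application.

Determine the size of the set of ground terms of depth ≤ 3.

Let N_k = |{terms of depth ≤ k}|. Then N_0 = 3 and N_k = 3 + N_{k-1} for k ≥ 1 (one summand per function symbol, arity giving the exponent).
N_0 = 3
N_1 = 3 + 3 = 6
N_2 = 3 + 6 = 9
N_3 = 3 + 9 = 12

12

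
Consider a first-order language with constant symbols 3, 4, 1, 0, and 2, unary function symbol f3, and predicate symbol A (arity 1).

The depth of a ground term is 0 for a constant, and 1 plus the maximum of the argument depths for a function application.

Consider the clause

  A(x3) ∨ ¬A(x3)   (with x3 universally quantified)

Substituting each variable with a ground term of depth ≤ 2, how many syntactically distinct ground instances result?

Ground terms of depth ≤ 2:
  Let N_k = |{terms of depth ≤ k}|. Then N_0 = 5 and N_k = 5 + N_{k-1} for k ≥ 1 (one summand per function symbol, arity giving the exponent).
  N_0 = 5
  N_1 = 5 + 5 = 10
  N_2 = 5 + 10 = 15
So there are 15 ground terms available for substitution.
There is 1 variable to instantiate (x3),  occurring in at least one literal, so different choices give different ground instances.
Number of ground instances = 15.

15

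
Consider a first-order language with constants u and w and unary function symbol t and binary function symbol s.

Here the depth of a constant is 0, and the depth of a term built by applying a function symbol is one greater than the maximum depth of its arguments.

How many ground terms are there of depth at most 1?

8

If N_k denotes the number of depth-≤k ground terms, the 2 constants give N_0 = 2, and each function symbol of arity r contributes N_{k-1}^r new terms at level k: N_k = 2 + N_{k-1} + N_{k-1}^2.
N_0 = 2
N_1 = 2 + 2 + 2^2 = 8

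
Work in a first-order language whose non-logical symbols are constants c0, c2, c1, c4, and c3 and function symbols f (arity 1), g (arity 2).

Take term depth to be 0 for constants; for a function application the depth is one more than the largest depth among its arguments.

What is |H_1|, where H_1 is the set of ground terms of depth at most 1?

35

If N_k denotes the number of depth-≤k ground terms, the 5 constants give N_0 = 5, and each function symbol of arity r contributes N_{k-1}^r new terms at level k: N_k = 5 + N_{k-1} + N_{k-1}^2.
N_0 = 5
N_1 = 5 + 5 + 5^2 = 35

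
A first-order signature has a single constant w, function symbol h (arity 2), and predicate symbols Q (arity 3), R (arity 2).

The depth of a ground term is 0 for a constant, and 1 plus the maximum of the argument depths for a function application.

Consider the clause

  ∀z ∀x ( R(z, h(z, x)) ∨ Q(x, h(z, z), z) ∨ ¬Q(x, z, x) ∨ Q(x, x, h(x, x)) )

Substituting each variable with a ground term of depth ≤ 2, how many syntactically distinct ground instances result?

Ground terms of depth ≤ 2:
  Let N_k count ground terms of depth at most k. Each non-constant term of depth ≤ k is some function symbol applied to depth-≤(k−1) arguments, giving N_k = 1 + N_{k-1}^2.
  N_0 = 1
  N_1 = 1 + 1^2 = 2
  N_2 = 1 + 2^2 = 5
  Explicitly: w, h(w, w), h(w, h(w, w)), h(h(w, w), w), h(h(w, w), h(w, w)).
So there are 5 ground terms available for substitution.
The clause has 2 distinct variables (z, x), each appearing in the body. In the free term algebra distinct substitutions yield syntactically distinct ground instances.
Number of ground instances = 5^2 = 25.

25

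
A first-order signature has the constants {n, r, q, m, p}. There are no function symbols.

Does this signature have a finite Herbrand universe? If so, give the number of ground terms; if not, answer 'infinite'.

5

There are no function symbols, so every ground term is one of the 5 constants.
The Herbrand universe is {n, r, q, m, p}, which is finite with 5 elements.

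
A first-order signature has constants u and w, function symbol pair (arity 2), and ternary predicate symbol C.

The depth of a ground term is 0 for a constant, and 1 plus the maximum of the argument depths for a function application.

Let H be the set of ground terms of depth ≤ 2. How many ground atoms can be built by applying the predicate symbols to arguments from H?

54872

First count ground terms of depth ≤ 2.
Count level by level. With function symbols pair/2, the terms of depth ≤ k are the 2 constants together with each function applied to depth-≤(k−1) tuples, so N_k = 2 + N_{k-1}^2.
N_0 = 2
N_1 = 2 + 2^2 = 6
N_2 = 2 + 6^2 = 38
So |H| = 38.
Ground atoms are formed by filling each argument slot of a predicate with a term from H, so an r-ary predicate gives |H|^r atoms:
  C: 38^3 = 54872
Total ground atoms: 54872.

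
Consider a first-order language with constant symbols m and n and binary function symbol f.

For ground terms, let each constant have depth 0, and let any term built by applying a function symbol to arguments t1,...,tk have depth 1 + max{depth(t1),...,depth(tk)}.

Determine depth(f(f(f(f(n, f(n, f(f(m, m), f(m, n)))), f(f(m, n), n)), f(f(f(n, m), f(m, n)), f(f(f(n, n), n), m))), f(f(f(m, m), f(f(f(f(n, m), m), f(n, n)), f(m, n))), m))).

depth(f(m, m)) = 1 + max(0, 0) = 1
depth(f(m, n)) = 1 + max(0, 0) = 1
depth(f(f(m, m), f(m, n))) = 1 + max(1, 1) = 2
depth(f(n, f(f(m, m), f(m, n)))) = 1 + max(0, 2) = 3
depth(f(n, f(n, f(f(m, m), f(m, n))))) = 1 + max(0, 3) = 4
depth(f(f(m, n), n)) = 1 + max(1, 0) = 2
depth(f(f(n, f(n, f(f(m, m), f(m, n)))), f(f(m, n), n))) = 1 + max(4, 2) = 5
depth(f(n, m)) = 1 + max(0, 0) = 1
depth(f(f(n, m), f(m, n))) = 1 + max(1, 1) = 2
depth(f(n, n)) = 1 + max(0, 0) = 1
depth(f(f(n, n), n)) = 1 + max(1, 0) = 2
depth(f(f(f(n, n), n), m)) = 1 + max(2, 0) = 3
depth(f(f(f(n, m), f(m, n)), f(f(f(n, n), n), m))) = 1 + max(2, 3) = 4
depth(f(f(f(n, f(n, f(f(m, m), f(m, n)))), f(f(m, n), n)), f(f(f(n, m), f(m, n)), f(f(f(n, n), n), m)))) = 1 + max(5, 4) = 6
depth(f(f(n, m), m)) = 1 + max(1, 0) = 2
depth(f(f(f(n, m), m), f(n, n))) = 1 + max(2, 1) = 3
depth(f(f(f(f(n, m), m), f(n, n)), f(m, n))) = 1 + max(3, 1) = 4
depth(f(f(m, m), f(f(f(f(n, m), m), f(n, n)), f(m, n)))) = 1 + max(1, 4) = 5
depth(f(f(f(m, m), f(f(f(f(n, m), m), f(n, n)), f(m, n))), m)) = 1 + max(5, 0) = 6
depth(f(f(f(f(n, f(n, f(f(m, m), f(m, n)))), f(f(m, n), n)), f(f(f(n, m), f(m, n)), f(f(f(n, n), n), m))), f(f(f(m, m), f(f(f(f(n, m), m), f(n, n)), f(m, n))), m))) = 1 + max(6, 6) = 7

7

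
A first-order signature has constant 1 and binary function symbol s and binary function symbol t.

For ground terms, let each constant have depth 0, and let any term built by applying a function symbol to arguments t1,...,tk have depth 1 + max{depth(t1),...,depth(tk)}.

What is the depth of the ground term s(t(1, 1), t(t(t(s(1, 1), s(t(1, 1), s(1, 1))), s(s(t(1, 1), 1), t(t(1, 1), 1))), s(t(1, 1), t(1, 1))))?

depth(t(1, 1)) = 1 + max(0, 0) = 1
depth(s(1, 1)) = 1 + max(0, 0) = 1
depth(s(t(1, 1), s(1, 1))) = 1 + max(1, 1) = 2
depth(t(s(1, 1), s(t(1, 1), s(1, 1)))) = 1 + max(1, 2) = 3
depth(s(t(1, 1), 1)) = 1 + max(1, 0) = 2
depth(t(t(1, 1), 1)) = 1 + max(1, 0) = 2
depth(s(s(t(1, 1), 1), t(t(1, 1), 1))) = 1 + max(2, 2) = 3
depth(t(t(s(1, 1), s(t(1, 1), s(1, 1))), s(s(t(1, 1), 1), t(t(1, 1), 1)))) = 1 + max(3, 3) = 4
depth(s(t(1, 1), t(1, 1))) = 1 + max(1, 1) = 2
depth(t(t(t(s(1, 1), s(t(1, 1), s(1, 1))), s(s(t(1, 1), 1), t(t(1, 1), 1))), s(t(1, 1), t(1, 1)))) = 1 + max(4, 2) = 5
depth(s(t(1, 1), t(t(t(s(1, 1), s(t(1, 1), s(1, 1))), s(s(t(1, 1), 1), t(t(1, 1), 1))), s(t(1, 1), t(1, 1))))) = 1 + max(1, 5) = 6

6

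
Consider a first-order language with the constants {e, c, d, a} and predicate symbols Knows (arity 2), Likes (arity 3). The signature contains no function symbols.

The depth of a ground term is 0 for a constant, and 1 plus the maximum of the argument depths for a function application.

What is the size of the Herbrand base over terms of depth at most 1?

80

First count ground terms of depth ≤ 1.
With no function symbols every ground term is a constant, so there are exactly 4 ground terms at every depth bound.
N_0 = 4
N_1 = 4
Explicitly: e, c, d, a.
So |H| = 4.
For each predicate symbol, the number of ground atoms is |H| raised to its arity; summing:
  Knows: 4^2 = 16;  Likes: 4^3 = 64
Total ground atoms: 16 + 64 = 80.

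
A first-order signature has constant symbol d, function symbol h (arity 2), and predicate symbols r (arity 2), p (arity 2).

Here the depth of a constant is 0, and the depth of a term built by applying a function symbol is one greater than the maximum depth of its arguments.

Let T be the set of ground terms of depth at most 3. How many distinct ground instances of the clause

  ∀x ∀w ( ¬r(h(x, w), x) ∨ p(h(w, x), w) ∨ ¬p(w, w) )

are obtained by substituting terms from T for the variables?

676

Ground terms of depth ≤ 3:
  Write N_k for the number of ground terms of depth ≤ k. A term of depth ≤ k is either a constant or a function symbol applied to arguments of depth ≤ k−1, so N_k = 1 + N_{k-1}^2.
  N_0 = 1
  N_1 = 1 + 1^2 = 2
  N_2 = 1 + 2^2 = 5
  N_3 = 1 + 5^2 = 26
So there are 26 ground terms available for substitution.
Each of x, w ranges independently over the available ground terms, and distinct assignments produce distinct instances.
Number of ground instances = 26^2 = 676.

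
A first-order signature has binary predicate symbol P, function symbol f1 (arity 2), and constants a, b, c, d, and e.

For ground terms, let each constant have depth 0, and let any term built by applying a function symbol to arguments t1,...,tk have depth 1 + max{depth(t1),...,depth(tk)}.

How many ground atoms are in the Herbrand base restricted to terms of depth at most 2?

First count ground terms of depth ≤ 2.
Let N_k count ground terms of depth at most k. Each non-constant term of depth ≤ k is some function symbol applied to depth-≤(k−1) arguments, giving N_k = 5 + N_{k-1}^2.
N_0 = 5
N_1 = 5 + 5^2 = 30
N_2 = 5 + 30^2 = 905
So |H| = 905.
Each predicate of arity r yields |H|^r ground atoms (one per choice of an r-tuple from H):
  P: 905^2 = 819025
Total ground atoms: 819025.

819025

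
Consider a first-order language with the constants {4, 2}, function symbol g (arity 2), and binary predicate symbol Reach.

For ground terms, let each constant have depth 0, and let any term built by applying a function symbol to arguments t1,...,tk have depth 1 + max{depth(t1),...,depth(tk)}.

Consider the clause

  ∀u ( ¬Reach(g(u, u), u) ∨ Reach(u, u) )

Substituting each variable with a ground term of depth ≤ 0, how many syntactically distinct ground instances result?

2

Ground terms of depth ≤ 0:
  Let N_k = |{terms of depth ≤ k}|. Then N_0 = 2 and N_k = 2 + N_{k-1}^2 for k ≥ 1 (one summand per function symbol, arity giving the exponent).
  N_0 = 2
  Explicitly: 4, 2.
So there are 2 ground terms available for substitution.
The clause has 1 distinct variable (u), which appears in the body. In the free term algebra distinct substitutions yield syntactically distinct ground instances.
Number of ground instances = 2.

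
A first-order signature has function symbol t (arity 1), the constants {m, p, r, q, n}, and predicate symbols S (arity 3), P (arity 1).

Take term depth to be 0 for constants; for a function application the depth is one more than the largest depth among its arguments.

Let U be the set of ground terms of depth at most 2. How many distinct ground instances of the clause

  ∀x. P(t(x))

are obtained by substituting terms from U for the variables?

Ground terms of depth ≤ 2:
  Let N_k count ground terms of depth at most k. Each non-constant term of depth ≤ k is some function symbol applied to depth-≤(k−1) arguments, giving N_k = 5 + N_{k-1}.
  N_0 = 5
  N_1 = 5 + 5 = 10
  N_2 = 5 + 10 = 15
So there are 15 ground terms available for substitution.
There is 1 variable to instantiate (x),  occurring in at least one literal, so different choices give different ground instances.
Number of ground instances = 15.

15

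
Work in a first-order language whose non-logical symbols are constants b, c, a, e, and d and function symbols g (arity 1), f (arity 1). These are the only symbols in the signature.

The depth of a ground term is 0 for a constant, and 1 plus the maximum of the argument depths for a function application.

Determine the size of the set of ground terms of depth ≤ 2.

Count level by level. With function symbols g/1, f/1, the terms of depth ≤ k are the 5 constants together with each function applied to depth-≤(k−1) tuples, so N_k = 5 + N_{k-1} + N_{k-1}.
N_0 = 5
N_1 = 5 + 5 + 5 = 15
N_2 = 5 + 15 + 15 = 35

35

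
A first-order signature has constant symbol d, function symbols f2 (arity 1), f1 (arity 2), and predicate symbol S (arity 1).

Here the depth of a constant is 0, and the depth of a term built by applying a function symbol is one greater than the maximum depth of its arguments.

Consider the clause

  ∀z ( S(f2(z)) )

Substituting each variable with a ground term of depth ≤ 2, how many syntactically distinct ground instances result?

13

Ground terms of depth ≤ 2:
  Write N_k for the number of ground terms of depth ≤ k. A term of depth ≤ k is either a constant or a function symbol applied to arguments of depth ≤ k−1, so N_k = 1 + N_{k-1} + N_{k-1}^2.
  N_0 = 1
  N_1 = 1 + 1 + 1^2 = 3
  N_2 = 1 + 3 + 3^2 = 13
So there are 13 ground terms available for substitution.
The variable z ranges independently over the available ground terms, and distinct assignments produce distinct instances.
Number of ground instances = 13.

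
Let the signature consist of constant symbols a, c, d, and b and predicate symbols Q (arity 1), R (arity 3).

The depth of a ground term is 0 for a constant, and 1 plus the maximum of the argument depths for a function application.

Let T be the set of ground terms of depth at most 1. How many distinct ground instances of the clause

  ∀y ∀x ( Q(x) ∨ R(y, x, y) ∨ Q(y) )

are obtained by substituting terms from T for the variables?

16

Ground terms of depth ≤ 1:
  With no function symbols every ground term is a constant, so there are exactly 4 ground terms at every depth bound.
  N_0 = 4
  N_1 = 4
  Explicitly: a, c, d, b.
So there are 4 ground terms available for substitution.
The body mentions every one of the 2 quantified variables; since ground terms form a free algebra, no two substitutions collapse to the same formula.
Number of ground instances = 4^2 = 16.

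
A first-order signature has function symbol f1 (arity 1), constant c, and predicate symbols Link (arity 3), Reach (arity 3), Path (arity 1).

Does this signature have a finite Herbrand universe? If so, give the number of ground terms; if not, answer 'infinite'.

infinite

The signature has at least one function symbol (f1, arity 1) and at least one constant (c).
Iterating f1 gives infinitely many distinct ground terms: c, f1(c), f1(f1(c)), ...
So the Herbrand universe is infinite.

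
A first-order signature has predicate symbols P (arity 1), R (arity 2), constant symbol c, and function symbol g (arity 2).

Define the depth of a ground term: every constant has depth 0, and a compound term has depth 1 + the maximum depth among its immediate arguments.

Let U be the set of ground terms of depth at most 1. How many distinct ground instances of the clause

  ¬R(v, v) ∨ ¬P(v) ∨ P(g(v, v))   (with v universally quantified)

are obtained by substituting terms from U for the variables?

Ground terms of depth ≤ 1:
  Write N_k for the number of ground terms of depth ≤ k. A term of depth ≤ k is either a constant or a function symbol applied to arguments of depth ≤ k−1, so N_k = 1 + N_{k-1}^2.
  N_0 = 1
  N_1 = 1 + 1^2 = 2
  Explicitly: c, g(c, c).
So there are 2 ground terms available for substitution.
The clause has 1 distinct variable (v), which appears in the body. In the free term algebra distinct substitutions yield syntactically distinct ground instances.
Number of ground instances = 2.

2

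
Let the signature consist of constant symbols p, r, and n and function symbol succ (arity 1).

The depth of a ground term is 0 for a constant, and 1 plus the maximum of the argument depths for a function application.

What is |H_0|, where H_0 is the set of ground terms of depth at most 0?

Let N_k = |{terms of depth ≤ k}|. Then N_0 = 3 and N_k = 3 + N_{k-1} for k ≥ 1 (one summand per function symbol, arity giving the exponent).
N_0 = 3

3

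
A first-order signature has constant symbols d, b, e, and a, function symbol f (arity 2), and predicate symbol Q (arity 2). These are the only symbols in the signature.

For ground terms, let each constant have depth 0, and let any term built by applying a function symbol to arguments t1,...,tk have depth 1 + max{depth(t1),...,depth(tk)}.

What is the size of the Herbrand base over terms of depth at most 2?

First count ground terms of depth ≤ 2.
Write N_k for the number of ground terms of depth ≤ k. A term of depth ≤ k is either a constant or a function symbol applied to arguments of depth ≤ k−1, so N_k = 4 + N_{k-1}^2.
N_0 = 4
N_1 = 4 + 4^2 = 20
N_2 = 4 + 20^2 = 404
So |H| = 404.
For each predicate symbol, the number of ground atoms is |H| raised to its arity; summing:
  Q: 404^2 = 163216
Total ground atoms: 163216.

163216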